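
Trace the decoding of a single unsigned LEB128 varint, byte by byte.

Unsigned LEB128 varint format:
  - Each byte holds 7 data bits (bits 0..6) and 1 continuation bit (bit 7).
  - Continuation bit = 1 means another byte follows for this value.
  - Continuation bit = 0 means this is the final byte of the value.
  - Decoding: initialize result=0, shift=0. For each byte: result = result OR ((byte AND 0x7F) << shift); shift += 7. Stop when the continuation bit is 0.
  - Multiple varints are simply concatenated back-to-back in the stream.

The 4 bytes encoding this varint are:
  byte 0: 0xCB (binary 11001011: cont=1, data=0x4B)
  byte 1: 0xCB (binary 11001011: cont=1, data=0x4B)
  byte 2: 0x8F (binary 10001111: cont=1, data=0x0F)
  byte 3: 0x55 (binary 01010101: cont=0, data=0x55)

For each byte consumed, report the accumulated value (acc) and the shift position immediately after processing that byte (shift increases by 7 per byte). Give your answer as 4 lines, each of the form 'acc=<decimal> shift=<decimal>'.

Answer: acc=75 shift=7
acc=9675 shift=14
acc=255435 shift=21
acc=178513355 shift=28

Derivation:
byte 0=0xCB: payload=0x4B=75, contrib = 75<<0 = 75; acc -> 75, shift -> 7
byte 1=0xCB: payload=0x4B=75, contrib = 75<<7 = 9600; acc -> 9675, shift -> 14
byte 2=0x8F: payload=0x0F=15, contrib = 15<<14 = 245760; acc -> 255435, shift -> 21
byte 3=0x55: payload=0x55=85, contrib = 85<<21 = 178257920; acc -> 178513355, shift -> 28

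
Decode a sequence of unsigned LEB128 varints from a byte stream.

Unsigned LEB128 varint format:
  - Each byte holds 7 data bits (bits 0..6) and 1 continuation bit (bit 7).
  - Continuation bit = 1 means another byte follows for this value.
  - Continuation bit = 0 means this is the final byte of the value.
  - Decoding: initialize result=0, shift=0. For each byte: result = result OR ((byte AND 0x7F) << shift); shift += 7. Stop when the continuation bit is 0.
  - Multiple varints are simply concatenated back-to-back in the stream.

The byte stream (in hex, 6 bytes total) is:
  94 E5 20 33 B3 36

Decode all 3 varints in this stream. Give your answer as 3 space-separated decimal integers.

  byte[0]=0x94 cont=1 payload=0x14=20: acc |= 20<<0 -> acc=20 shift=7
  byte[1]=0xE5 cont=1 payload=0x65=101: acc |= 101<<7 -> acc=12948 shift=14
  byte[2]=0x20 cont=0 payload=0x20=32: acc |= 32<<14 -> acc=537236 shift=21 [end]
Varint 1: bytes[0:3] = 94 E5 20 -> value 537236 (3 byte(s))
  byte[3]=0x33 cont=0 payload=0x33=51: acc |= 51<<0 -> acc=51 shift=7 [end]
Varint 2: bytes[3:4] = 33 -> value 51 (1 byte(s))
  byte[4]=0xB3 cont=1 payload=0x33=51: acc |= 51<<0 -> acc=51 shift=7
  byte[5]=0x36 cont=0 payload=0x36=54: acc |= 54<<7 -> acc=6963 shift=14 [end]
Varint 3: bytes[4:6] = B3 36 -> value 6963 (2 byte(s))

Answer: 537236 51 6963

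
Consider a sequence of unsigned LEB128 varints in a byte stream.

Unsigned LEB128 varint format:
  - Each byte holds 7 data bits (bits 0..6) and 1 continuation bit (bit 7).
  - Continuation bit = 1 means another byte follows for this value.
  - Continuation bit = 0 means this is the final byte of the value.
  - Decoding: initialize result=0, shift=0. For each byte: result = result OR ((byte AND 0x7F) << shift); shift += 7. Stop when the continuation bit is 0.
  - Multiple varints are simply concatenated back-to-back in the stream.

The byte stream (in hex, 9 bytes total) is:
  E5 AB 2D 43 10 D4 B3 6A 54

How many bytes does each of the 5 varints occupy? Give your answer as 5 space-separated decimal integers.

Answer: 3 1 1 3 1

Derivation:
  byte[0]=0xE5 cont=1 payload=0x65=101: acc |= 101<<0 -> acc=101 shift=7
  byte[1]=0xAB cont=1 payload=0x2B=43: acc |= 43<<7 -> acc=5605 shift=14
  byte[2]=0x2D cont=0 payload=0x2D=45: acc |= 45<<14 -> acc=742885 shift=21 [end]
Varint 1: bytes[0:3] = E5 AB 2D -> value 742885 (3 byte(s))
  byte[3]=0x43 cont=0 payload=0x43=67: acc |= 67<<0 -> acc=67 shift=7 [end]
Varint 2: bytes[3:4] = 43 -> value 67 (1 byte(s))
  byte[4]=0x10 cont=0 payload=0x10=16: acc |= 16<<0 -> acc=16 shift=7 [end]
Varint 3: bytes[4:5] = 10 -> value 16 (1 byte(s))
  byte[5]=0xD4 cont=1 payload=0x54=84: acc |= 84<<0 -> acc=84 shift=7
  byte[6]=0xB3 cont=1 payload=0x33=51: acc |= 51<<7 -> acc=6612 shift=14
  byte[7]=0x6A cont=0 payload=0x6A=106: acc |= 106<<14 -> acc=1743316 shift=21 [end]
Varint 4: bytes[5:8] = D4 B3 6A -> value 1743316 (3 byte(s))
  byte[8]=0x54 cont=0 payload=0x54=84: acc |= 84<<0 -> acc=84 shift=7 [end]
Varint 5: bytes[8:9] = 54 -> value 84 (1 byte(s))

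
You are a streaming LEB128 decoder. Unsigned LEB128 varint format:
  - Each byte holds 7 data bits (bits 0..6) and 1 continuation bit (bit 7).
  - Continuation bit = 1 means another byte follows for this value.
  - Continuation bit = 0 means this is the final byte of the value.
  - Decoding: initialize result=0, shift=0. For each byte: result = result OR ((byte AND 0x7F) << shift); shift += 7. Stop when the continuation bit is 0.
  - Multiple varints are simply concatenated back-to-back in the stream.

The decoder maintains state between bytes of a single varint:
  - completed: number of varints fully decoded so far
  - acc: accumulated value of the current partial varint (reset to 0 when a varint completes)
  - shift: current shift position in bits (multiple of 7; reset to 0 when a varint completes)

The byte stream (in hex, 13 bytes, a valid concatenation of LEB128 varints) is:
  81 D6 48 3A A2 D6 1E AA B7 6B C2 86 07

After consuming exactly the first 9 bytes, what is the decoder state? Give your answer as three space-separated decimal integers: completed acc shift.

Answer: 3 7082 14

Derivation:
byte[0]=0x81 cont=1 payload=0x01: acc |= 1<<0 -> completed=0 acc=1 shift=7
byte[1]=0xD6 cont=1 payload=0x56: acc |= 86<<7 -> completed=0 acc=11009 shift=14
byte[2]=0x48 cont=0 payload=0x48: varint #1 complete (value=1190657); reset -> completed=1 acc=0 shift=0
byte[3]=0x3A cont=0 payload=0x3A: varint #2 complete (value=58); reset -> completed=2 acc=0 shift=0
byte[4]=0xA2 cont=1 payload=0x22: acc |= 34<<0 -> completed=2 acc=34 shift=7
byte[5]=0xD6 cont=1 payload=0x56: acc |= 86<<7 -> completed=2 acc=11042 shift=14
byte[6]=0x1E cont=0 payload=0x1E: varint #3 complete (value=502562); reset -> completed=3 acc=0 shift=0
byte[7]=0xAA cont=1 payload=0x2A: acc |= 42<<0 -> completed=3 acc=42 shift=7
byte[8]=0xB7 cont=1 payload=0x37: acc |= 55<<7 -> completed=3 acc=7082 shift=14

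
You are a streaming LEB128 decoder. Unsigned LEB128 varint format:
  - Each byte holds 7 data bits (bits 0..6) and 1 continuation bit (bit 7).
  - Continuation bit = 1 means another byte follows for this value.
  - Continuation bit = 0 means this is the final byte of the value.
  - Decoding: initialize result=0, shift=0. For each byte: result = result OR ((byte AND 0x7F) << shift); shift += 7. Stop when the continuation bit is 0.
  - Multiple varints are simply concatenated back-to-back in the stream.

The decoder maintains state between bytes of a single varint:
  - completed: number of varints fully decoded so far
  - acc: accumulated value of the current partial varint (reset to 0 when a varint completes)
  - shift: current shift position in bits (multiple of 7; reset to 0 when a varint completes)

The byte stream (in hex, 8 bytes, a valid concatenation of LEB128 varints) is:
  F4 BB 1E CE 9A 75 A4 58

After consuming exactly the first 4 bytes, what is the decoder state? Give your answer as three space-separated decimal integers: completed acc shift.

Answer: 1 78 7

Derivation:
byte[0]=0xF4 cont=1 payload=0x74: acc |= 116<<0 -> completed=0 acc=116 shift=7
byte[1]=0xBB cont=1 payload=0x3B: acc |= 59<<7 -> completed=0 acc=7668 shift=14
byte[2]=0x1E cont=0 payload=0x1E: varint #1 complete (value=499188); reset -> completed=1 acc=0 shift=0
byte[3]=0xCE cont=1 payload=0x4E: acc |= 78<<0 -> completed=1 acc=78 shift=7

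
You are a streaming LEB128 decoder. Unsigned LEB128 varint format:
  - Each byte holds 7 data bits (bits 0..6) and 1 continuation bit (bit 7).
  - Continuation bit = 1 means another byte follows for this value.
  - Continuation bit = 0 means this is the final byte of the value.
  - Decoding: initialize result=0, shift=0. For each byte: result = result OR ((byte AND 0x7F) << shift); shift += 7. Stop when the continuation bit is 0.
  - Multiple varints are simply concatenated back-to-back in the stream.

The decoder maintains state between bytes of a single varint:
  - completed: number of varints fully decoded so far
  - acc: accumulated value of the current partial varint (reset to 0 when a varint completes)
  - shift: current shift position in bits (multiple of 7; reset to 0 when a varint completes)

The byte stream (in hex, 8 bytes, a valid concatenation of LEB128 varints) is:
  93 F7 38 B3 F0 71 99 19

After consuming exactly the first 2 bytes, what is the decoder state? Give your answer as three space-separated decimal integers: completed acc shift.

byte[0]=0x93 cont=1 payload=0x13: acc |= 19<<0 -> completed=0 acc=19 shift=7
byte[1]=0xF7 cont=1 payload=0x77: acc |= 119<<7 -> completed=0 acc=15251 shift=14

Answer: 0 15251 14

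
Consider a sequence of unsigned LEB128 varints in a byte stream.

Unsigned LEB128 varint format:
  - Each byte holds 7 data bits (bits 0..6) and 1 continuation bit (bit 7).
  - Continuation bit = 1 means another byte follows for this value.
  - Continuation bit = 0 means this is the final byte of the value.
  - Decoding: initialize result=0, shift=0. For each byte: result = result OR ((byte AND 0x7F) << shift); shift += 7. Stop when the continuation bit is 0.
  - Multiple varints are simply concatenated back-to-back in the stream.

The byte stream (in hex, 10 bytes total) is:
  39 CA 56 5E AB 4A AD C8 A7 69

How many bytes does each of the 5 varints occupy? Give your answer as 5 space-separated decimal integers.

  byte[0]=0x39 cont=0 payload=0x39=57: acc |= 57<<0 -> acc=57 shift=7 [end]
Varint 1: bytes[0:1] = 39 -> value 57 (1 byte(s))
  byte[1]=0xCA cont=1 payload=0x4A=74: acc |= 74<<0 -> acc=74 shift=7
  byte[2]=0x56 cont=0 payload=0x56=86: acc |= 86<<7 -> acc=11082 shift=14 [end]
Varint 2: bytes[1:3] = CA 56 -> value 11082 (2 byte(s))
  byte[3]=0x5E cont=0 payload=0x5E=94: acc |= 94<<0 -> acc=94 shift=7 [end]
Varint 3: bytes[3:4] = 5E -> value 94 (1 byte(s))
  byte[4]=0xAB cont=1 payload=0x2B=43: acc |= 43<<0 -> acc=43 shift=7
  byte[5]=0x4A cont=0 payload=0x4A=74: acc |= 74<<7 -> acc=9515 shift=14 [end]
Varint 4: bytes[4:6] = AB 4A -> value 9515 (2 byte(s))
  byte[6]=0xAD cont=1 payload=0x2D=45: acc |= 45<<0 -> acc=45 shift=7
  byte[7]=0xC8 cont=1 payload=0x48=72: acc |= 72<<7 -> acc=9261 shift=14
  byte[8]=0xA7 cont=1 payload=0x27=39: acc |= 39<<14 -> acc=648237 shift=21
  byte[9]=0x69 cont=0 payload=0x69=105: acc |= 105<<21 -> acc=220849197 shift=28 [end]
Varint 5: bytes[6:10] = AD C8 A7 69 -> value 220849197 (4 byte(s))

Answer: 1 2 1 2 4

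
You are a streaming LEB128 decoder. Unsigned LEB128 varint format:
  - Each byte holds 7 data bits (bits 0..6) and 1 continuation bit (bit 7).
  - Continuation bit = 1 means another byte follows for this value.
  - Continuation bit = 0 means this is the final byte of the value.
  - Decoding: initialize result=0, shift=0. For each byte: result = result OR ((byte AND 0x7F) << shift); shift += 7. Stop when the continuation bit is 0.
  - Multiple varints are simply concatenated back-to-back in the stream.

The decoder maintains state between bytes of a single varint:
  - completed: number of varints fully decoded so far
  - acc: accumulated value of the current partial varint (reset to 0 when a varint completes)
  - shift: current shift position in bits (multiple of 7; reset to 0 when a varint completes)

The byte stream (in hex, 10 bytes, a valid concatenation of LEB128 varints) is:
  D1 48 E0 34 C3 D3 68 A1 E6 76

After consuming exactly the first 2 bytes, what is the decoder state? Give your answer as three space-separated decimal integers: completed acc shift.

Answer: 1 0 0

Derivation:
byte[0]=0xD1 cont=1 payload=0x51: acc |= 81<<0 -> completed=0 acc=81 shift=7
byte[1]=0x48 cont=0 payload=0x48: varint #1 complete (value=9297); reset -> completed=1 acc=0 shift=0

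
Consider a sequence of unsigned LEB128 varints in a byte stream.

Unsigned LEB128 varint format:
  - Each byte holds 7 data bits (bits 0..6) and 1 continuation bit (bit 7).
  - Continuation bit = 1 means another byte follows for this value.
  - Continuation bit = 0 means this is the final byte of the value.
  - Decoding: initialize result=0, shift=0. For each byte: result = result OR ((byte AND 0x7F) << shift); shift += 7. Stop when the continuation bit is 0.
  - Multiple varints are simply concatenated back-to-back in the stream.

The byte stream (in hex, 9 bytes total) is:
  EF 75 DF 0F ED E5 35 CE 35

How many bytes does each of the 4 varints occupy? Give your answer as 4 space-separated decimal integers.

Answer: 2 2 3 2

Derivation:
  byte[0]=0xEF cont=1 payload=0x6F=111: acc |= 111<<0 -> acc=111 shift=7
  byte[1]=0x75 cont=0 payload=0x75=117: acc |= 117<<7 -> acc=15087 shift=14 [end]
Varint 1: bytes[0:2] = EF 75 -> value 15087 (2 byte(s))
  byte[2]=0xDF cont=1 payload=0x5F=95: acc |= 95<<0 -> acc=95 shift=7
  byte[3]=0x0F cont=0 payload=0x0F=15: acc |= 15<<7 -> acc=2015 shift=14 [end]
Varint 2: bytes[2:4] = DF 0F -> value 2015 (2 byte(s))
  byte[4]=0xED cont=1 payload=0x6D=109: acc |= 109<<0 -> acc=109 shift=7
  byte[5]=0xE5 cont=1 payload=0x65=101: acc |= 101<<7 -> acc=13037 shift=14
  byte[6]=0x35 cont=0 payload=0x35=53: acc |= 53<<14 -> acc=881389 shift=21 [end]
Varint 3: bytes[4:7] = ED E5 35 -> value 881389 (3 byte(s))
  byte[7]=0xCE cont=1 payload=0x4E=78: acc |= 78<<0 -> acc=78 shift=7
  byte[8]=0x35 cont=0 payload=0x35=53: acc |= 53<<7 -> acc=6862 shift=14 [end]
Varint 4: bytes[7:9] = CE 35 -> value 6862 (2 byte(s))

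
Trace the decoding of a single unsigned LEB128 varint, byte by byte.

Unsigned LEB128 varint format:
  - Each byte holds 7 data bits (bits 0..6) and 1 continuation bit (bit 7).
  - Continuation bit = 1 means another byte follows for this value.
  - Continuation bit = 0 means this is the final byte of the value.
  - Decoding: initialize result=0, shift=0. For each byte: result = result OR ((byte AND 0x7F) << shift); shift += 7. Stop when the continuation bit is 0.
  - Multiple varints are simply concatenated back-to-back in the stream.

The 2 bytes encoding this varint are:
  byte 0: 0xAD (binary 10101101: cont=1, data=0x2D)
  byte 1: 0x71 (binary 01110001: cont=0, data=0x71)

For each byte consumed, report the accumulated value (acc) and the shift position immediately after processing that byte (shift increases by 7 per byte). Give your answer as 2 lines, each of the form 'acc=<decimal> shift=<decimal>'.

byte 0=0xAD: payload=0x2D=45, contrib = 45<<0 = 45; acc -> 45, shift -> 7
byte 1=0x71: payload=0x71=113, contrib = 113<<7 = 14464; acc -> 14509, shift -> 14

Answer: acc=45 shift=7
acc=14509 shift=14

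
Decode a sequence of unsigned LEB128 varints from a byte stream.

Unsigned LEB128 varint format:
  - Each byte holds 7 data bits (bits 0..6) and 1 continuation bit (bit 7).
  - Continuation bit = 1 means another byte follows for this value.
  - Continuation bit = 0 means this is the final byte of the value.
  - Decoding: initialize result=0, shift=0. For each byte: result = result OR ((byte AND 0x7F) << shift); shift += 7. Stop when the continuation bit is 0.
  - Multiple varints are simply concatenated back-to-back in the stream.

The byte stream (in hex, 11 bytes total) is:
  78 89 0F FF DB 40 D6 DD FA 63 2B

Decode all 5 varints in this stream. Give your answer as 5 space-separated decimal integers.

  byte[0]=0x78 cont=0 payload=0x78=120: acc |= 120<<0 -> acc=120 shift=7 [end]
Varint 1: bytes[0:1] = 78 -> value 120 (1 byte(s))
  byte[1]=0x89 cont=1 payload=0x09=9: acc |= 9<<0 -> acc=9 shift=7
  byte[2]=0x0F cont=0 payload=0x0F=15: acc |= 15<<7 -> acc=1929 shift=14 [end]
Varint 2: bytes[1:3] = 89 0F -> value 1929 (2 byte(s))
  byte[3]=0xFF cont=1 payload=0x7F=127: acc |= 127<<0 -> acc=127 shift=7
  byte[4]=0xDB cont=1 payload=0x5B=91: acc |= 91<<7 -> acc=11775 shift=14
  byte[5]=0x40 cont=0 payload=0x40=64: acc |= 64<<14 -> acc=1060351 shift=21 [end]
Varint 3: bytes[3:6] = FF DB 40 -> value 1060351 (3 byte(s))
  byte[6]=0xD6 cont=1 payload=0x56=86: acc |= 86<<0 -> acc=86 shift=7
  byte[7]=0xDD cont=1 payload=0x5D=93: acc |= 93<<7 -> acc=11990 shift=14
  byte[8]=0xFA cont=1 payload=0x7A=122: acc |= 122<<14 -> acc=2010838 shift=21
  byte[9]=0x63 cont=0 payload=0x63=99: acc |= 99<<21 -> acc=209628886 shift=28 [end]
Varint 4: bytes[6:10] = D6 DD FA 63 -> value 209628886 (4 byte(s))
  byte[10]=0x2B cont=0 payload=0x2B=43: acc |= 43<<0 -> acc=43 shift=7 [end]
Varint 5: bytes[10:11] = 2B -> value 43 (1 byte(s))

Answer: 120 1929 1060351 209628886 43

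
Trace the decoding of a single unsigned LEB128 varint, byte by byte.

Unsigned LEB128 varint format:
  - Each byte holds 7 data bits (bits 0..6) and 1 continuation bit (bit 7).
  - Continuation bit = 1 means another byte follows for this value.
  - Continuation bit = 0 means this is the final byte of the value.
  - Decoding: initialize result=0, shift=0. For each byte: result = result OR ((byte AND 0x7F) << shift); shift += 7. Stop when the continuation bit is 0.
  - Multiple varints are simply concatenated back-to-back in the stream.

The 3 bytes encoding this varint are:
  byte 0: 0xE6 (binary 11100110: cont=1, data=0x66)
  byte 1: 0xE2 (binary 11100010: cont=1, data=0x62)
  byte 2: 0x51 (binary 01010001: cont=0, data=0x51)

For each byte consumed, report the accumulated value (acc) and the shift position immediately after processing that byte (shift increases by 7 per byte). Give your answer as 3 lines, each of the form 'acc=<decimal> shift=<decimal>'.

Answer: acc=102 shift=7
acc=12646 shift=14
acc=1339750 shift=21

Derivation:
byte 0=0xE6: payload=0x66=102, contrib = 102<<0 = 102; acc -> 102, shift -> 7
byte 1=0xE2: payload=0x62=98, contrib = 98<<7 = 12544; acc -> 12646, shift -> 14
byte 2=0x51: payload=0x51=81, contrib = 81<<14 = 1327104; acc -> 1339750, shift -> 21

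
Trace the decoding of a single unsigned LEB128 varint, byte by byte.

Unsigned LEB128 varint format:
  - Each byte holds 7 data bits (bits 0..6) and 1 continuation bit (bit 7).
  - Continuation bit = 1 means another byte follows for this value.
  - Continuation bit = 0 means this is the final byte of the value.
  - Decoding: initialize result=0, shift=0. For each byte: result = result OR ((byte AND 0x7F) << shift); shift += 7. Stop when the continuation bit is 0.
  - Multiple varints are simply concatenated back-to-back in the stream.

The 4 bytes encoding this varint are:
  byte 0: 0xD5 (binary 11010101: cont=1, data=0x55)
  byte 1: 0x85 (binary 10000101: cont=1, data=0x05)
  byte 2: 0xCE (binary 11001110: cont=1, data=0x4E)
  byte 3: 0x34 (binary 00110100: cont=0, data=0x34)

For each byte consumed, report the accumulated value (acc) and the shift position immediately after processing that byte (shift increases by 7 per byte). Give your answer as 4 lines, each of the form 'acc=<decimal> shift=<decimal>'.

byte 0=0xD5: payload=0x55=85, contrib = 85<<0 = 85; acc -> 85, shift -> 7
byte 1=0x85: payload=0x05=5, contrib = 5<<7 = 640; acc -> 725, shift -> 14
byte 2=0xCE: payload=0x4E=78, contrib = 78<<14 = 1277952; acc -> 1278677, shift -> 21
byte 3=0x34: payload=0x34=52, contrib = 52<<21 = 109051904; acc -> 110330581, shift -> 28

Answer: acc=85 shift=7
acc=725 shift=14
acc=1278677 shift=21
acc=110330581 shift=28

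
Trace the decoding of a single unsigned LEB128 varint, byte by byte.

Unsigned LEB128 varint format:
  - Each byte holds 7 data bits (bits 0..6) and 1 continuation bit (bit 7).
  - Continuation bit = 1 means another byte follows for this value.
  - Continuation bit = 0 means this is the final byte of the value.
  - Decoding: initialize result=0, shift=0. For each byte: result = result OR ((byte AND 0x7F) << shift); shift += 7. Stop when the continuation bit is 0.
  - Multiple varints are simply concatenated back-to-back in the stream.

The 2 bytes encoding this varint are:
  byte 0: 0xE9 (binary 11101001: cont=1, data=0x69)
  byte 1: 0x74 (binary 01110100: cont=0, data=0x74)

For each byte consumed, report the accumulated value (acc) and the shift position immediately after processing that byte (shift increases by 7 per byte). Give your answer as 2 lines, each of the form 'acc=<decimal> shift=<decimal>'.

Answer: acc=105 shift=7
acc=14953 shift=14

Derivation:
byte 0=0xE9: payload=0x69=105, contrib = 105<<0 = 105; acc -> 105, shift -> 7
byte 1=0x74: payload=0x74=116, contrib = 116<<7 = 14848; acc -> 14953, shift -> 14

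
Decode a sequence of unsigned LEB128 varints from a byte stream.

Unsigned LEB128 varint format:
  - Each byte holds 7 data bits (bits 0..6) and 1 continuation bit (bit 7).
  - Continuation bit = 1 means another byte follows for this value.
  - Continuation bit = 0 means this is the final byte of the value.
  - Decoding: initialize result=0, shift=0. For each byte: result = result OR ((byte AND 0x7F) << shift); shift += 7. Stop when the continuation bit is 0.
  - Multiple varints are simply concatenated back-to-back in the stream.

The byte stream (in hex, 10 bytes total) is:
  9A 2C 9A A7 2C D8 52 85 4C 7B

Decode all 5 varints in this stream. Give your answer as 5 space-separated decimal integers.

  byte[0]=0x9A cont=1 payload=0x1A=26: acc |= 26<<0 -> acc=26 shift=7
  byte[1]=0x2C cont=0 payload=0x2C=44: acc |= 44<<7 -> acc=5658 shift=14 [end]
Varint 1: bytes[0:2] = 9A 2C -> value 5658 (2 byte(s))
  byte[2]=0x9A cont=1 payload=0x1A=26: acc |= 26<<0 -> acc=26 shift=7
  byte[3]=0xA7 cont=1 payload=0x27=39: acc |= 39<<7 -> acc=5018 shift=14
  byte[4]=0x2C cont=0 payload=0x2C=44: acc |= 44<<14 -> acc=725914 shift=21 [end]
Varint 2: bytes[2:5] = 9A A7 2C -> value 725914 (3 byte(s))
  byte[5]=0xD8 cont=1 payload=0x58=88: acc |= 88<<0 -> acc=88 shift=7
  byte[6]=0x52 cont=0 payload=0x52=82: acc |= 82<<7 -> acc=10584 shift=14 [end]
Varint 3: bytes[5:7] = D8 52 -> value 10584 (2 byte(s))
  byte[7]=0x85 cont=1 payload=0x05=5: acc |= 5<<0 -> acc=5 shift=7
  byte[8]=0x4C cont=0 payload=0x4C=76: acc |= 76<<7 -> acc=9733 shift=14 [end]
Varint 4: bytes[7:9] = 85 4C -> value 9733 (2 byte(s))
  byte[9]=0x7B cont=0 payload=0x7B=123: acc |= 123<<0 -> acc=123 shift=7 [end]
Varint 5: bytes[9:10] = 7B -> value 123 (1 byte(s))

Answer: 5658 725914 10584 9733 123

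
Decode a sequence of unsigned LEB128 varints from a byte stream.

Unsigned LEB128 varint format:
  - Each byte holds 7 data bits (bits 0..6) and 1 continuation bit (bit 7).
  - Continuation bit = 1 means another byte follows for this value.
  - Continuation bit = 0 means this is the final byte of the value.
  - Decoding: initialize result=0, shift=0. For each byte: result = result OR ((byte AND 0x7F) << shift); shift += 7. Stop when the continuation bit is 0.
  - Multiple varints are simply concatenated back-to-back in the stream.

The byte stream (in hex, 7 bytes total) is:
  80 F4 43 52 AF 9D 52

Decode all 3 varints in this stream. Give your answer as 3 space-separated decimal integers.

Answer: 1112576 82 1347247

Derivation:
  byte[0]=0x80 cont=1 payload=0x00=0: acc |= 0<<0 -> acc=0 shift=7
  byte[1]=0xF4 cont=1 payload=0x74=116: acc |= 116<<7 -> acc=14848 shift=14
  byte[2]=0x43 cont=0 payload=0x43=67: acc |= 67<<14 -> acc=1112576 shift=21 [end]
Varint 1: bytes[0:3] = 80 F4 43 -> value 1112576 (3 byte(s))
  byte[3]=0x52 cont=0 payload=0x52=82: acc |= 82<<0 -> acc=82 shift=7 [end]
Varint 2: bytes[3:4] = 52 -> value 82 (1 byte(s))
  byte[4]=0xAF cont=1 payload=0x2F=47: acc |= 47<<0 -> acc=47 shift=7
  byte[5]=0x9D cont=1 payload=0x1D=29: acc |= 29<<7 -> acc=3759 shift=14
  byte[6]=0x52 cont=0 payload=0x52=82: acc |= 82<<14 -> acc=1347247 shift=21 [end]
Varint 3: bytes[4:7] = AF 9D 52 -> value 1347247 (3 byte(s))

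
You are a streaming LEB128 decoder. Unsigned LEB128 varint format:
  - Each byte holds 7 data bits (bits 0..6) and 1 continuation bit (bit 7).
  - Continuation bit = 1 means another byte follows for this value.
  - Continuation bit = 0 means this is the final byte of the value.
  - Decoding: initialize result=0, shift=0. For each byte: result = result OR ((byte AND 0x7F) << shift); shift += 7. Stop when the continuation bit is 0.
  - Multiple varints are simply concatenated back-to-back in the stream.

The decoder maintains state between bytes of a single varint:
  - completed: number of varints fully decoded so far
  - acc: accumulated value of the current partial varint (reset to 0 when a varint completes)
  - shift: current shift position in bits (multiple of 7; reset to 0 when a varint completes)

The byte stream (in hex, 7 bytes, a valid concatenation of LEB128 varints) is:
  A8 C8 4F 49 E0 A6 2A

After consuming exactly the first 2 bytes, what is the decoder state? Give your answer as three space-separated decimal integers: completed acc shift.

Answer: 0 9256 14

Derivation:
byte[0]=0xA8 cont=1 payload=0x28: acc |= 40<<0 -> completed=0 acc=40 shift=7
byte[1]=0xC8 cont=1 payload=0x48: acc |= 72<<7 -> completed=0 acc=9256 shift=14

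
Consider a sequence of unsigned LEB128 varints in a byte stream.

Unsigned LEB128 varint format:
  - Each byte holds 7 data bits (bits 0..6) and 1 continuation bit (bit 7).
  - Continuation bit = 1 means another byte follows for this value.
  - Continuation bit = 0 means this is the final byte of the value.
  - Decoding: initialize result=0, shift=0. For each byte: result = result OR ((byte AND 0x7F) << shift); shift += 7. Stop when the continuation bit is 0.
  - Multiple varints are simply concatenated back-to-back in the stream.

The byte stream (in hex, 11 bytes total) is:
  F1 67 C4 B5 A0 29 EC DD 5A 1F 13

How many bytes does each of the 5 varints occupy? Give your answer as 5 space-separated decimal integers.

Answer: 2 4 3 1 1

Derivation:
  byte[0]=0xF1 cont=1 payload=0x71=113: acc |= 113<<0 -> acc=113 shift=7
  byte[1]=0x67 cont=0 payload=0x67=103: acc |= 103<<7 -> acc=13297 shift=14 [end]
Varint 1: bytes[0:2] = F1 67 -> value 13297 (2 byte(s))
  byte[2]=0xC4 cont=1 payload=0x44=68: acc |= 68<<0 -> acc=68 shift=7
  byte[3]=0xB5 cont=1 payload=0x35=53: acc |= 53<<7 -> acc=6852 shift=14
  byte[4]=0xA0 cont=1 payload=0x20=32: acc |= 32<<14 -> acc=531140 shift=21
  byte[5]=0x29 cont=0 payload=0x29=41: acc |= 41<<21 -> acc=86514372 shift=28 [end]
Varint 2: bytes[2:6] = C4 B5 A0 29 -> value 86514372 (4 byte(s))
  byte[6]=0xEC cont=1 payload=0x6C=108: acc |= 108<<0 -> acc=108 shift=7
  byte[7]=0xDD cont=1 payload=0x5D=93: acc |= 93<<7 -> acc=12012 shift=14
  byte[8]=0x5A cont=0 payload=0x5A=90: acc |= 90<<14 -> acc=1486572 shift=21 [end]
Varint 3: bytes[6:9] = EC DD 5A -> value 1486572 (3 byte(s))
  byte[9]=0x1F cont=0 payload=0x1F=31: acc |= 31<<0 -> acc=31 shift=7 [end]
Varint 4: bytes[9:10] = 1F -> value 31 (1 byte(s))
  byte[10]=0x13 cont=0 payload=0x13=19: acc |= 19<<0 -> acc=19 shift=7 [end]
Varint 5: bytes[10:11] = 13 -> value 19 (1 byte(s))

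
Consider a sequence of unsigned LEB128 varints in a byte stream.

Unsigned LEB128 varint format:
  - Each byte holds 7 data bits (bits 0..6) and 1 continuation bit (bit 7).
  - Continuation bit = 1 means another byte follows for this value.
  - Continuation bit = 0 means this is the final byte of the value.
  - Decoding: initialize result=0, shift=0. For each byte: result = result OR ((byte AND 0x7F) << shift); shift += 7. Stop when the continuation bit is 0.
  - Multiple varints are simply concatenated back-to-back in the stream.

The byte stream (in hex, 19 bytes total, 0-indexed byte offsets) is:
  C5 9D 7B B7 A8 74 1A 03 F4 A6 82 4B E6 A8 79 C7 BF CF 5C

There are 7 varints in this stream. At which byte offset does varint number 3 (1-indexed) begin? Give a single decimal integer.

Answer: 6

Derivation:
  byte[0]=0xC5 cont=1 payload=0x45=69: acc |= 69<<0 -> acc=69 shift=7
  byte[1]=0x9D cont=1 payload=0x1D=29: acc |= 29<<7 -> acc=3781 shift=14
  byte[2]=0x7B cont=0 payload=0x7B=123: acc |= 123<<14 -> acc=2019013 shift=21 [end]
Varint 1: bytes[0:3] = C5 9D 7B -> value 2019013 (3 byte(s))
  byte[3]=0xB7 cont=1 payload=0x37=55: acc |= 55<<0 -> acc=55 shift=7
  byte[4]=0xA8 cont=1 payload=0x28=40: acc |= 40<<7 -> acc=5175 shift=14
  byte[5]=0x74 cont=0 payload=0x74=116: acc |= 116<<14 -> acc=1905719 shift=21 [end]
Varint 2: bytes[3:6] = B7 A8 74 -> value 1905719 (3 byte(s))
  byte[6]=0x1A cont=0 payload=0x1A=26: acc |= 26<<0 -> acc=26 shift=7 [end]
Varint 3: bytes[6:7] = 1A -> value 26 (1 byte(s))
  byte[7]=0x03 cont=0 payload=0x03=3: acc |= 3<<0 -> acc=3 shift=7 [end]
Varint 4: bytes[7:8] = 03 -> value 3 (1 byte(s))
  byte[8]=0xF4 cont=1 payload=0x74=116: acc |= 116<<0 -> acc=116 shift=7
  byte[9]=0xA6 cont=1 payload=0x26=38: acc |= 38<<7 -> acc=4980 shift=14
  byte[10]=0x82 cont=1 payload=0x02=2: acc |= 2<<14 -> acc=37748 shift=21
  byte[11]=0x4B cont=0 payload=0x4B=75: acc |= 75<<21 -> acc=157324148 shift=28 [end]
Varint 5: bytes[8:12] = F4 A6 82 4B -> value 157324148 (4 byte(s))
  byte[12]=0xE6 cont=1 payload=0x66=102: acc |= 102<<0 -> acc=102 shift=7
  byte[13]=0xA8 cont=1 payload=0x28=40: acc |= 40<<7 -> acc=5222 shift=14
  byte[14]=0x79 cont=0 payload=0x79=121: acc |= 121<<14 -> acc=1987686 shift=21 [end]
Varint 6: bytes[12:15] = E6 A8 79 -> value 1987686 (3 byte(s))
  byte[15]=0xC7 cont=1 payload=0x47=71: acc |= 71<<0 -> acc=71 shift=7
  byte[16]=0xBF cont=1 payload=0x3F=63: acc |= 63<<7 -> acc=8135 shift=14
  byte[17]=0xCF cont=1 payload=0x4F=79: acc |= 79<<14 -> acc=1302471 shift=21
  byte[18]=0x5C cont=0 payload=0x5C=92: acc |= 92<<21 -> acc=194240455 shift=28 [end]
Varint 7: bytes[15:19] = C7 BF CF 5C -> value 194240455 (4 byte(s))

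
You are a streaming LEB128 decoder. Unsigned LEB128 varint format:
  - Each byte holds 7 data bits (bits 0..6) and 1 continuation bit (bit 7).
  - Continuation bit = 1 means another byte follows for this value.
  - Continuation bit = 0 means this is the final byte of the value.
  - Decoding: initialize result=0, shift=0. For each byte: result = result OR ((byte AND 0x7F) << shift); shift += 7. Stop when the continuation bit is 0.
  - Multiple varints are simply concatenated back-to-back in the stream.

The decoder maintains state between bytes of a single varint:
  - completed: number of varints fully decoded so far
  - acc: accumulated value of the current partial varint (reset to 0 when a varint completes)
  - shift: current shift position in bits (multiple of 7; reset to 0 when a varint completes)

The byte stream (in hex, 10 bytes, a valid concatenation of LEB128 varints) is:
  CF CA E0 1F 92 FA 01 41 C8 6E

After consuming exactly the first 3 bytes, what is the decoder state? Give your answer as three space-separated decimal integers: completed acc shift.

byte[0]=0xCF cont=1 payload=0x4F: acc |= 79<<0 -> completed=0 acc=79 shift=7
byte[1]=0xCA cont=1 payload=0x4A: acc |= 74<<7 -> completed=0 acc=9551 shift=14
byte[2]=0xE0 cont=1 payload=0x60: acc |= 96<<14 -> completed=0 acc=1582415 shift=21

Answer: 0 1582415 21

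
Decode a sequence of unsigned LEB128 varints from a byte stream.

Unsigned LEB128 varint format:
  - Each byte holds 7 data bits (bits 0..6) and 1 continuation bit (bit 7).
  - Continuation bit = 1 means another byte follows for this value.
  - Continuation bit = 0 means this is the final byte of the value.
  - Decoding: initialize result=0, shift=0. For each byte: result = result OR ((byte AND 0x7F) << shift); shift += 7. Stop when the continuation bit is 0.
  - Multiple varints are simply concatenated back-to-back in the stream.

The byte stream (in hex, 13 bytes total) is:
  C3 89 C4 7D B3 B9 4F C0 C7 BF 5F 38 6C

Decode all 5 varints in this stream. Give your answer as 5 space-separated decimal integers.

Answer: 263259331 1301683 200270784 56 108

Derivation:
  byte[0]=0xC3 cont=1 payload=0x43=67: acc |= 67<<0 -> acc=67 shift=7
  byte[1]=0x89 cont=1 payload=0x09=9: acc |= 9<<7 -> acc=1219 shift=14
  byte[2]=0xC4 cont=1 payload=0x44=68: acc |= 68<<14 -> acc=1115331 shift=21
  byte[3]=0x7D cont=0 payload=0x7D=125: acc |= 125<<21 -> acc=263259331 shift=28 [end]
Varint 1: bytes[0:4] = C3 89 C4 7D -> value 263259331 (4 byte(s))
  byte[4]=0xB3 cont=1 payload=0x33=51: acc |= 51<<0 -> acc=51 shift=7
  byte[5]=0xB9 cont=1 payload=0x39=57: acc |= 57<<7 -> acc=7347 shift=14
  byte[6]=0x4F cont=0 payload=0x4F=79: acc |= 79<<14 -> acc=1301683 shift=21 [end]
Varint 2: bytes[4:7] = B3 B9 4F -> value 1301683 (3 byte(s))
  byte[7]=0xC0 cont=1 payload=0x40=64: acc |= 64<<0 -> acc=64 shift=7
  byte[8]=0xC7 cont=1 payload=0x47=71: acc |= 71<<7 -> acc=9152 shift=14
  byte[9]=0xBF cont=1 payload=0x3F=63: acc |= 63<<14 -> acc=1041344 shift=21
  byte[10]=0x5F cont=0 payload=0x5F=95: acc |= 95<<21 -> acc=200270784 shift=28 [end]
Varint 3: bytes[7:11] = C0 C7 BF 5F -> value 200270784 (4 byte(s))
  byte[11]=0x38 cont=0 payload=0x38=56: acc |= 56<<0 -> acc=56 shift=7 [end]
Varint 4: bytes[11:12] = 38 -> value 56 (1 byte(s))
  byte[12]=0x6C cont=0 payload=0x6C=108: acc |= 108<<0 -> acc=108 shift=7 [end]
Varint 5: bytes[12:13] = 6C -> value 108 (1 byte(s))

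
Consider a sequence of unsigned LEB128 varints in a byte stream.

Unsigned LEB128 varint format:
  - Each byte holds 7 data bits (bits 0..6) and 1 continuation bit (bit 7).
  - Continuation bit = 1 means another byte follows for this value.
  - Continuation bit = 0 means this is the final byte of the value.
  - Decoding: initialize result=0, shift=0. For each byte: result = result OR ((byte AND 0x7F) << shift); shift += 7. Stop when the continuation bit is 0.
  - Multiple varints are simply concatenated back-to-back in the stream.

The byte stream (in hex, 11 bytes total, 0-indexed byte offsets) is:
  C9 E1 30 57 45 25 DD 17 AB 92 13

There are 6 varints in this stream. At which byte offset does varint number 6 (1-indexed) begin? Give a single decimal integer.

  byte[0]=0xC9 cont=1 payload=0x49=73: acc |= 73<<0 -> acc=73 shift=7
  byte[1]=0xE1 cont=1 payload=0x61=97: acc |= 97<<7 -> acc=12489 shift=14
  byte[2]=0x30 cont=0 payload=0x30=48: acc |= 48<<14 -> acc=798921 shift=21 [end]
Varint 1: bytes[0:3] = C9 E1 30 -> value 798921 (3 byte(s))
  byte[3]=0x57 cont=0 payload=0x57=87: acc |= 87<<0 -> acc=87 shift=7 [end]
Varint 2: bytes[3:4] = 57 -> value 87 (1 byte(s))
  byte[4]=0x45 cont=0 payload=0x45=69: acc |= 69<<0 -> acc=69 shift=7 [end]
Varint 3: bytes[4:5] = 45 -> value 69 (1 byte(s))
  byte[5]=0x25 cont=0 payload=0x25=37: acc |= 37<<0 -> acc=37 shift=7 [end]
Varint 4: bytes[5:6] = 25 -> value 37 (1 byte(s))
  byte[6]=0xDD cont=1 payload=0x5D=93: acc |= 93<<0 -> acc=93 shift=7
  byte[7]=0x17 cont=0 payload=0x17=23: acc |= 23<<7 -> acc=3037 shift=14 [end]
Varint 5: bytes[6:8] = DD 17 -> value 3037 (2 byte(s))
  byte[8]=0xAB cont=1 payload=0x2B=43: acc |= 43<<0 -> acc=43 shift=7
  byte[9]=0x92 cont=1 payload=0x12=18: acc |= 18<<7 -> acc=2347 shift=14
  byte[10]=0x13 cont=0 payload=0x13=19: acc |= 19<<14 -> acc=313643 shift=21 [end]
Varint 6: bytes[8:11] = AB 92 13 -> value 313643 (3 byte(s))

Answer: 8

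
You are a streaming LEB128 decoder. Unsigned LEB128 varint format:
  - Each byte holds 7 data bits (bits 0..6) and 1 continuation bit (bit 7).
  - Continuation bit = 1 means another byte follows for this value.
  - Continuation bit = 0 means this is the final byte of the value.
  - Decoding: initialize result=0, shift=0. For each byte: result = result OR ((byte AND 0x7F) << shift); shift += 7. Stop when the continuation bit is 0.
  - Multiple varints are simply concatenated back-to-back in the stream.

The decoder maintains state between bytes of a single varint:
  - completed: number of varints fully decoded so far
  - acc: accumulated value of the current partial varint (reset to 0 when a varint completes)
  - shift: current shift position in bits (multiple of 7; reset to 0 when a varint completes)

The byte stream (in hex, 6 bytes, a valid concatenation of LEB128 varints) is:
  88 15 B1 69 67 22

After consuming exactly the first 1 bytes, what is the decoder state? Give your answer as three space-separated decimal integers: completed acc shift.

Answer: 0 8 7

Derivation:
byte[0]=0x88 cont=1 payload=0x08: acc |= 8<<0 -> completed=0 acc=8 shift=7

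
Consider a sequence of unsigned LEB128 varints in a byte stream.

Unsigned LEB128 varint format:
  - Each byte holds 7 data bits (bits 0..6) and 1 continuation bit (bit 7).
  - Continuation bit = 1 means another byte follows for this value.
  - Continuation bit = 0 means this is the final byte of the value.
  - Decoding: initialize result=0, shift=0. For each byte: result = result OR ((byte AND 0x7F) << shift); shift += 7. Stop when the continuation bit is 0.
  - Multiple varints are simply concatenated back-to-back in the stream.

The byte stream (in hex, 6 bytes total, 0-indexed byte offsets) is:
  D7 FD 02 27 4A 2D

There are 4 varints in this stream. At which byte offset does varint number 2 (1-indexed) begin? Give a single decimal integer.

  byte[0]=0xD7 cont=1 payload=0x57=87: acc |= 87<<0 -> acc=87 shift=7
  byte[1]=0xFD cont=1 payload=0x7D=125: acc |= 125<<7 -> acc=16087 shift=14
  byte[2]=0x02 cont=0 payload=0x02=2: acc |= 2<<14 -> acc=48855 shift=21 [end]
Varint 1: bytes[0:3] = D7 FD 02 -> value 48855 (3 byte(s))
  byte[3]=0x27 cont=0 payload=0x27=39: acc |= 39<<0 -> acc=39 shift=7 [end]
Varint 2: bytes[3:4] = 27 -> value 39 (1 byte(s))
  byte[4]=0x4A cont=0 payload=0x4A=74: acc |= 74<<0 -> acc=74 shift=7 [end]
Varint 3: bytes[4:5] = 4A -> value 74 (1 byte(s))
  byte[5]=0x2D cont=0 payload=0x2D=45: acc |= 45<<0 -> acc=45 shift=7 [end]
Varint 4: bytes[5:6] = 2D -> value 45 (1 byte(s))

Answer: 3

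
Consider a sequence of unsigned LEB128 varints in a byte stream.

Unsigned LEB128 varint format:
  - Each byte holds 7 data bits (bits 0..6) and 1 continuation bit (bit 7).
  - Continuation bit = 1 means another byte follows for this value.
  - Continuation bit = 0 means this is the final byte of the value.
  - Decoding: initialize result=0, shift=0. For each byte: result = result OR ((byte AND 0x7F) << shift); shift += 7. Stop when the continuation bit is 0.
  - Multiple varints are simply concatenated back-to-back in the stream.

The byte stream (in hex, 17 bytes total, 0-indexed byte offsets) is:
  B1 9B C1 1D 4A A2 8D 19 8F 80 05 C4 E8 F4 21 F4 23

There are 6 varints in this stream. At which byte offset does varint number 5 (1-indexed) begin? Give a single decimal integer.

Answer: 11

Derivation:
  byte[0]=0xB1 cont=1 payload=0x31=49: acc |= 49<<0 -> acc=49 shift=7
  byte[1]=0x9B cont=1 payload=0x1B=27: acc |= 27<<7 -> acc=3505 shift=14
  byte[2]=0xC1 cont=1 payload=0x41=65: acc |= 65<<14 -> acc=1068465 shift=21
  byte[3]=0x1D cont=0 payload=0x1D=29: acc |= 29<<21 -> acc=61885873 shift=28 [end]
Varint 1: bytes[0:4] = B1 9B C1 1D -> value 61885873 (4 byte(s))
  byte[4]=0x4A cont=0 payload=0x4A=74: acc |= 74<<0 -> acc=74 shift=7 [end]
Varint 2: bytes[4:5] = 4A -> value 74 (1 byte(s))
  byte[5]=0xA2 cont=1 payload=0x22=34: acc |= 34<<0 -> acc=34 shift=7
  byte[6]=0x8D cont=1 payload=0x0D=13: acc |= 13<<7 -> acc=1698 shift=14
  byte[7]=0x19 cont=0 payload=0x19=25: acc |= 25<<14 -> acc=411298 shift=21 [end]
Varint 3: bytes[5:8] = A2 8D 19 -> value 411298 (3 byte(s))
  byte[8]=0x8F cont=1 payload=0x0F=15: acc |= 15<<0 -> acc=15 shift=7
  byte[9]=0x80 cont=1 payload=0x00=0: acc |= 0<<7 -> acc=15 shift=14
  byte[10]=0x05 cont=0 payload=0x05=5: acc |= 5<<14 -> acc=81935 shift=21 [end]
Varint 4: bytes[8:11] = 8F 80 05 -> value 81935 (3 byte(s))
  byte[11]=0xC4 cont=1 payload=0x44=68: acc |= 68<<0 -> acc=68 shift=7
  byte[12]=0xE8 cont=1 payload=0x68=104: acc |= 104<<7 -> acc=13380 shift=14
  byte[13]=0xF4 cont=1 payload=0x74=116: acc |= 116<<14 -> acc=1913924 shift=21
  byte[14]=0x21 cont=0 payload=0x21=33: acc |= 33<<21 -> acc=71119940 shift=28 [end]
Varint 5: bytes[11:15] = C4 E8 F4 21 -> value 71119940 (4 byte(s))
  byte[15]=0xF4 cont=1 payload=0x74=116: acc |= 116<<0 -> acc=116 shift=7
  byte[16]=0x23 cont=0 payload=0x23=35: acc |= 35<<7 -> acc=4596 shift=14 [end]
Varint 6: bytes[15:17] = F4 23 -> value 4596 (2 byte(s))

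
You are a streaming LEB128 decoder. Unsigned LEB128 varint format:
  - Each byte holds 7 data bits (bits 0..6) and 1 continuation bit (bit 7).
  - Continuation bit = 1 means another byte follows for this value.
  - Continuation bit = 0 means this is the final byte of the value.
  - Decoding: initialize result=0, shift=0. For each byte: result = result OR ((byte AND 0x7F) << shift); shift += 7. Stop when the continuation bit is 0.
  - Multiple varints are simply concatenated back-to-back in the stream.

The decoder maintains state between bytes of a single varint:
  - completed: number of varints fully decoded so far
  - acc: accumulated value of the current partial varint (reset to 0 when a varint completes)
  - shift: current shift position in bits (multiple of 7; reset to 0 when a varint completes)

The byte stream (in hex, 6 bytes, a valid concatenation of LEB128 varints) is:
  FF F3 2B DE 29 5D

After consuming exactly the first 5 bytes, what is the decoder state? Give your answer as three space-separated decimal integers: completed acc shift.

byte[0]=0xFF cont=1 payload=0x7F: acc |= 127<<0 -> completed=0 acc=127 shift=7
byte[1]=0xF3 cont=1 payload=0x73: acc |= 115<<7 -> completed=0 acc=14847 shift=14
byte[2]=0x2B cont=0 payload=0x2B: varint #1 complete (value=719359); reset -> completed=1 acc=0 shift=0
byte[3]=0xDE cont=1 payload=0x5E: acc |= 94<<0 -> completed=1 acc=94 shift=7
byte[4]=0x29 cont=0 payload=0x29: varint #2 complete (value=5342); reset -> completed=2 acc=0 shift=0

Answer: 2 0 0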